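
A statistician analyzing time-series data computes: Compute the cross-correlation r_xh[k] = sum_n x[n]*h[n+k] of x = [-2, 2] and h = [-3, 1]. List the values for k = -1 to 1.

Both sequences indexed from 0 and zero outside their support.
Lags with overlap: k = -1 to 1.
  r_xh[-1] = x[1]*h[0] = -6
  r_xh[0] = x[0]*h[0] + x[1]*h[1] = 8
  r_xh[1] = x[0]*h[1] = -2
r_xh = [-6, 8, -2] (for k = -1, ..., 1)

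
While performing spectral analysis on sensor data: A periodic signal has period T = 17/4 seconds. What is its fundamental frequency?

The fundamental frequency is the reciprocal of the period.
f = 1/T = 1/(17/4) = 4/17 Hz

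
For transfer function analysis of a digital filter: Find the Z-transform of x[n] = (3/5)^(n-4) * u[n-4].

Time-shifting property: if X(z) = Z{x[n]}, then Z{x[n-d]} = z^(-d) * X(z)
X(z) = z/(z - 3/5) for x[n] = (3/5)^n * u[n]
Z{x[n-4]} = z^(-4) * z/(z - 3/5) = z^(-3)/(z - 3/5)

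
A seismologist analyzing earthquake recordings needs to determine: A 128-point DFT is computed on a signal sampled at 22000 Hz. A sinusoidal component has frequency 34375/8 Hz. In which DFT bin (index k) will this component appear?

DFT frequency resolution = f_s/N = 22000/128 = 1375/8 Hz
Bin index k = f_signal / resolution = 34375/8 / 1375/8 = 25
The signal frequency 34375/8 Hz falls in DFT bin k = 25.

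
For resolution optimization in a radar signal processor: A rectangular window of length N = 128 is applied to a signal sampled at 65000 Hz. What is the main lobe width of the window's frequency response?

For a rectangular window of length N,
the main lobe width in frequency is 2*f_s/N.
= 2*65000/128 = 8125/8 Hz
This determines the minimum frequency separation for resolving two sinusoids.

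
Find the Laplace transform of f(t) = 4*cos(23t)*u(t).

Standard pair: cos(wt)*u(t) <-> s/(s^2+w^2)
With w = 23: L{4*cos(23t)*u(t)} = 4s/(s^2+529)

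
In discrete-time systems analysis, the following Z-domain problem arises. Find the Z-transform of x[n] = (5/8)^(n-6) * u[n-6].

Time-shifting property: if X(z) = Z{x[n]}, then Z{x[n-d]} = z^(-d) * X(z)
X(z) = z/(z - 5/8) for x[n] = (5/8)^n * u[n]
Z{x[n-6]} = z^(-6) * z/(z - 5/8) = z^(-5)/(z - 5/8)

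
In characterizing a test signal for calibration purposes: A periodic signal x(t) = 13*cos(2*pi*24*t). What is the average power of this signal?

Average power of A*cos(wt) is A^2/2.
P = 13^2 / 2 = 169/2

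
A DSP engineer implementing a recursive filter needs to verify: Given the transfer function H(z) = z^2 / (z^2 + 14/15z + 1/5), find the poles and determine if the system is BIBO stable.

Poles are roots of the denominator: z^2 + 14/15z + 1/5 = 0.
Quadratic formula: z = [-(14/15) +/- sqrt((14/15)^2 - 4*(1/5))] / 2
Discriminant = 196/225 - 4/5 = 16/225; sqrt = 4/15.
z = (-14/15 +/- 4/15) / 2 => z = -1/3 or z = -3/5.
|p1| = 3/5, |p2| = 1/3.
For BIBO stability, all poles must lie inside the unit circle (|p| < 1).
System is STABLE since both |p| < 1.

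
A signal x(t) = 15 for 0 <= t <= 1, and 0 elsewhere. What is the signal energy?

Energy = integral of |x(t)|^2 dt over the signal duration
= 15^2 * 1 = 225 * 1 = 225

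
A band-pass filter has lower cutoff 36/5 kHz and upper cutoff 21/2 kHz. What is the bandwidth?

Bandwidth = f_high - f_low
= 21/2 kHz - 36/5 kHz = 33/10 kHz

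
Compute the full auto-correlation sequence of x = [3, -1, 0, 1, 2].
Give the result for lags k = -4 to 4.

r_xx[k] = sum_m x[m]*x[m+k], indexed from 0, for k = -4 to 4:
  r_xx[-4] = x[4]*x[0] = 6
  r_xx[-3] = x[3]*x[0] + x[4]*x[1] = 1
  r_xx[-2] = x[2]*x[0] + x[3]*x[1] + x[4]*x[2] = -1
  r_xx[-1] = x[1]*x[0] + x[2]*x[1] + x[3]*x[2] + x[4]*x[3] = -1
  r_xx[0] = x[0]*x[0] + x[1]*x[1] + x[2]*x[2] + x[3]*x[3] + x[4]*x[4] = 15
  r_xx[1] = x[0]*x[1] + x[1]*x[2] + x[2]*x[3] + x[3]*x[4] = -1
  r_xx[2] = x[0]*x[2] + x[1]*x[3] + x[2]*x[4] = -1
  r_xx[3] = x[0]*x[3] + x[1]*x[4] = 1
  r_xx[4] = x[0]*x[4] = 6
r_xx = [6, 1, -1, -1, 15, -1, -1, 1, 6]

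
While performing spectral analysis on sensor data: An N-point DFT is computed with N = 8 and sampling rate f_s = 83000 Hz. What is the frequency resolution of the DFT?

DFT frequency resolution = f_s / N
= 83000 / 8 = 10375 Hz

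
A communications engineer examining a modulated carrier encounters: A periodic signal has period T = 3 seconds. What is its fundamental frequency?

The fundamental frequency is the reciprocal of the period.
f = 1/T = 1/(3) = 1/3 Hz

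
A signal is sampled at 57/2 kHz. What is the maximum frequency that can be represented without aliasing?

The maximum frequency that can be represented without aliasing
is the Nyquist frequency: f_max = f_s / 2 = 57/2 kHz / 2 = 57/4 kHz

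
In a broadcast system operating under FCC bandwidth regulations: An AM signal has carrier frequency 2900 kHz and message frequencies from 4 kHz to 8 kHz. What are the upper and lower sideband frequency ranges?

Upper sideband (USB) = fc + [fm_low, fm_high] = 2900 + [4, 8] = [2904, 2908] kHz
Lower sideband (LSB) = fc - [fm_high, fm_low] = 2900 - [8, 4] = [2892, 2896] kHz
Total occupied spectrum: 2892 kHz to 2908 kHz (plus carrier at 2900 kHz)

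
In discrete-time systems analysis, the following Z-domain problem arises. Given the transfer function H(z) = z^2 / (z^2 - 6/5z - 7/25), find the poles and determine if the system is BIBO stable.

Poles are roots of the denominator: z^2 - 6/5z - 7/25 = 0.
Quadratic formula: z = [-(-6/5) +/- sqrt((-6/5)^2 - 4*(-7/25))] / 2
Discriminant = 36/25 + 28/25 = 64/25; sqrt = 8/5.
z = (6/5 +/- 8/5) / 2 => z = 7/5 or z = -1/5.
|p1| = 7/5, |p2| = 1/5.
For BIBO stability, all poles must lie inside the unit circle (|p| < 1).
System is UNSTABLE since at least one |p| >= 1.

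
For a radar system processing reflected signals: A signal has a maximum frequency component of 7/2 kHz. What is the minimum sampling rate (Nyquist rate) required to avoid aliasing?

By the Nyquist-Shannon sampling theorem,
the minimum sampling rate (Nyquist rate) must be at least 2 * f_max.
Nyquist rate = 2 * 7/2 kHz = 7 kHz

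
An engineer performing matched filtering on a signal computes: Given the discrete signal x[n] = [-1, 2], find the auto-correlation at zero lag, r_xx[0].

The auto-correlation at zero lag r_xx[0] equals the signal energy.
r_xx[0] = sum of x[n]^2 = (-1)^2 + 2^2
= 1 + 4 = 5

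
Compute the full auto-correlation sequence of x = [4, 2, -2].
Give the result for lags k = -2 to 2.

r_xx[k] = sum_m x[m]*x[m+k], indexed from 0, for k = -2 to 2:
  r_xx[-2] = x[2]*x[0] = -8
  r_xx[-1] = x[1]*x[0] + x[2]*x[1] = 4
  r_xx[0] = x[0]*x[0] + x[1]*x[1] + x[2]*x[2] = 24
  r_xx[1] = x[0]*x[1] + x[1]*x[2] = 4
  r_xx[2] = x[0]*x[2] = -8
r_xx = [-8, 4, 24, 4, -8]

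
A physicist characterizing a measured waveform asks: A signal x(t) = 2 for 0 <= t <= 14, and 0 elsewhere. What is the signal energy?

Energy = integral of |x(t)|^2 dt over the signal duration
= 2^2 * 14 = 4 * 14 = 56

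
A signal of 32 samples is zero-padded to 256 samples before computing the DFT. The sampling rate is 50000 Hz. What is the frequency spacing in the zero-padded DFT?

Original DFT: N = 32, resolution = f_s/N = 50000/32 = 3125/2 Hz
Zero-padded DFT: N = 256, resolution = f_s/N = 50000/256 = 3125/16 Hz
Zero-padding interpolates the spectrum (finer frequency grid)
but does NOT improve the true spectral resolution (ability to resolve close frequencies).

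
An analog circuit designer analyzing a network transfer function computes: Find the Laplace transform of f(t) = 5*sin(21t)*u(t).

Standard pair: sin(wt)*u(t) <-> w/(s^2+w^2)
With w = 21: L{5*sin(21t)*u(t)} = 105/(s^2+441)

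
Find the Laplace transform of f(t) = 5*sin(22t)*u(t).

Standard pair: sin(wt)*u(t) <-> w/(s^2+w^2)
With w = 22: L{5*sin(22t)*u(t)} = 110/(s^2+484)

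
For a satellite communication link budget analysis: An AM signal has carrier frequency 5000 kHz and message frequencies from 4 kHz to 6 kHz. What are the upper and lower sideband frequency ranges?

Upper sideband (USB) = fc + [fm_low, fm_high] = 5000 + [4, 6] = [5004, 5006] kHz
Lower sideband (LSB) = fc - [fm_high, fm_low] = 5000 - [6, 4] = [4994, 4996] kHz
Total occupied spectrum: 4994 kHz to 5006 kHz (plus carrier at 5000 kHz)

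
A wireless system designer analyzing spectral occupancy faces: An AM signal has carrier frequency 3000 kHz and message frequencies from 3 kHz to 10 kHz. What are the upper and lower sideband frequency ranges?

Upper sideband (USB) = fc + [fm_low, fm_high] = 3000 + [3, 10] = [3003, 3010] kHz
Lower sideband (LSB) = fc - [fm_high, fm_low] = 3000 - [10, 3] = [2990, 2997] kHz
Total occupied spectrum: 2990 kHz to 3010 kHz (plus carrier at 3000 kHz)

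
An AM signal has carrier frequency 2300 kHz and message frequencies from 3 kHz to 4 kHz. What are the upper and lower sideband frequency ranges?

Upper sideband (USB) = fc + [fm_low, fm_high] = 2300 + [3, 4] = [2303, 2304] kHz
Lower sideband (LSB) = fc - [fm_high, fm_low] = 2300 - [4, 3] = [2296, 2297] kHz
Total occupied spectrum: 2296 kHz to 2304 kHz (plus carrier at 2300 kHz)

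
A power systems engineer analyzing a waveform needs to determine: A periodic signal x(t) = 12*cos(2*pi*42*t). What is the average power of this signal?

Average power of A*cos(wt) is A^2/2.
P = 12^2 / 2 = 144/2 = 72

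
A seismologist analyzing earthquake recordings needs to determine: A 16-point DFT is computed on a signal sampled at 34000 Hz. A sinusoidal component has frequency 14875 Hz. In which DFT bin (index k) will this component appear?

DFT frequency resolution = f_s/N = 34000/16 = 2125 Hz
Bin index k = f_signal / resolution = 14875 / 2125 = 7
The signal frequency 14875 Hz falls in DFT bin k = 7.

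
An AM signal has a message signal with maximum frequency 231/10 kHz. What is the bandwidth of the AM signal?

In AM (double-sideband), the bandwidth is twice the message frequency.
BW = 2 * f_m = 2 * 231/10 kHz = 231/5 kHz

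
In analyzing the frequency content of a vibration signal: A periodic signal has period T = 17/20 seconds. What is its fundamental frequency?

The fundamental frequency is the reciprocal of the period.
f = 1/T = 1/(17/20) = 20/17 Hz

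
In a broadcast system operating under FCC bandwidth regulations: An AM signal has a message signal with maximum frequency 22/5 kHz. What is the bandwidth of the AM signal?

In AM (double-sideband), the bandwidth is twice the message frequency.
BW = 2 * f_m = 2 * 22/5 kHz = 44/5 kHz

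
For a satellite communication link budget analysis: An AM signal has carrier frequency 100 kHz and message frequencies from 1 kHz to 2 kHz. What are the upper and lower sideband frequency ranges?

Upper sideband (USB) = fc + [fm_low, fm_high] = 100 + [1, 2] = [101, 102] kHz
Lower sideband (LSB) = fc - [fm_high, fm_low] = 100 - [2, 1] = [98, 99] kHz
Total occupied spectrum: 98 kHz to 102 kHz (plus carrier at 100 kHz)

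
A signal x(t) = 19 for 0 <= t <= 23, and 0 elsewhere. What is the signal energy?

Energy = integral of |x(t)|^2 dt over the signal duration
= 19^2 * 23 = 361 * 23 = 8303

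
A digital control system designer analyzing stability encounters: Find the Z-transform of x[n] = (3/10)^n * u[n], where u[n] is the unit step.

The Z-transform of a^n * u[n] is z/(z-a) for |z| > |a|.
Here a = 3/10, so X(z) = z/(z - (3/10)) = 10z/(10z - 3)
ROC: |z| > 3/10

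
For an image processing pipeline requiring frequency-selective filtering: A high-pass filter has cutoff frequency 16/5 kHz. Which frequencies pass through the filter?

A high-pass filter passes all frequencies above the cutoff frequency 16/5 kHz and attenuates lower frequencies.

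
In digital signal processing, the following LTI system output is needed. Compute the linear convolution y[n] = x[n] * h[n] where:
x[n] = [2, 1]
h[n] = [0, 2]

y[n] = sum_k x[k]*h[n-k]. Output length = len(x) + len(h) - 1 = 2 + 2 - 1 = 3.
y[0] = 2*0 = 0
y[1] = 1*0 + 2*2 = 4
y[2] = 1*2 = 2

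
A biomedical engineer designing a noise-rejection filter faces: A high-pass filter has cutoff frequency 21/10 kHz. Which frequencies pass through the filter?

A high-pass filter passes all frequencies above the cutoff frequency 21/10 kHz and attenuates lower frequencies.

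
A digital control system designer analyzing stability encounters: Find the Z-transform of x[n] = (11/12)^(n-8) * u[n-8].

Time-shifting property: if X(z) = Z{x[n]}, then Z{x[n-d]} = z^(-d) * X(z)
X(z) = z/(z - 11/12) for x[n] = (11/12)^n * u[n]
Z{x[n-8]} = z^(-8) * z/(z - 11/12) = z^(-7)/(z - 11/12)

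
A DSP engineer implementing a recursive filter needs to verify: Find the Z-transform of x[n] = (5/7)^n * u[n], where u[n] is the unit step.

The Z-transform of a^n * u[n] is z/(z-a) for |z| > |a|.
Here a = 5/7, so X(z) = z/(z - (5/7)) = 7z/(7z - 5)
ROC: |z| > 5/7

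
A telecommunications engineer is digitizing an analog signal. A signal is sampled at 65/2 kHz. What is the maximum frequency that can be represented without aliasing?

The maximum frequency that can be represented without aliasing
is the Nyquist frequency: f_max = f_s / 2 = 65/2 kHz / 2 = 65/4 kHz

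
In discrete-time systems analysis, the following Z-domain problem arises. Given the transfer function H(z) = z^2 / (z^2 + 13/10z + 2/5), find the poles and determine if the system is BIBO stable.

Poles are roots of the denominator: z^2 + 13/10z + 2/5 = 0.
Quadratic formula: z = [-(13/10) +/- sqrt((13/10)^2 - 4*(2/5))] / 2
Discriminant = 169/100 - 8/5 = 9/100; sqrt = 3/10.
z = (-13/10 +/- 3/10) / 2 => z = -1/2 or z = -4/5.
|p1| = 4/5, |p2| = 1/2.
For BIBO stability, all poles must lie inside the unit circle (|p| < 1).
System is STABLE since both |p| < 1.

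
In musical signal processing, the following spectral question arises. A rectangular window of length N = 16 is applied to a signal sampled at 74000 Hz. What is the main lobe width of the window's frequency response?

For a rectangular window of length N,
the main lobe width in frequency is 2*f_s/N.
= 2*74000/16 = 9250 Hz
This determines the minimum frequency separation for resolving two sinusoids.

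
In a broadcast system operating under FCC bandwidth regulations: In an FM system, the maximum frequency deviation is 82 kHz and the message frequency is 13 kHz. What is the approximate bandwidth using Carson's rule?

Carson's rule: BW = 2*(delta_f + f_m)
= 2*(82 + 13) kHz = 190 kHz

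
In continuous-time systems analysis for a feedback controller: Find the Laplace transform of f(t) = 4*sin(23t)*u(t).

Standard pair: sin(wt)*u(t) <-> w/(s^2+w^2)
With w = 23: L{4*sin(23t)*u(t)} = 92/(s^2+529)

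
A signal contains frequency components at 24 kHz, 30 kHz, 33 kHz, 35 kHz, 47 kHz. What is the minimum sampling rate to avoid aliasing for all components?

The highest frequency component is f_max = 47 kHz.
Nyquist rate = 2 * f_max = 2 * 47 kHz = 94 kHz.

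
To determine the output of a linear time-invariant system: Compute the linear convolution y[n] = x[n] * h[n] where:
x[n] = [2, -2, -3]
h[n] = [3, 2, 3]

y[n] = sum_k x[k]*h[n-k]. Output length = len(x) + len(h) - 1 = 3 + 3 - 1 = 5.
y[0] = 2*3 = 6
y[1] = -2*3 + 2*2 = -2
y[2] = -3*3 + -2*2 + 2*3 = -7
y[3] = -3*2 + -2*3 = -12
y[4] = -3*3 = -9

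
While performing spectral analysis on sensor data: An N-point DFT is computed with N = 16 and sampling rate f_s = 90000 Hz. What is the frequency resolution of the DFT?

DFT frequency resolution = f_s / N
= 90000 / 16 = 5625 Hz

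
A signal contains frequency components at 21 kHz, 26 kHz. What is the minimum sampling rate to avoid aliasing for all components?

The highest frequency component is f_max = 26 kHz.
Nyquist rate = 2 * f_max = 2 * 26 kHz = 52 kHz.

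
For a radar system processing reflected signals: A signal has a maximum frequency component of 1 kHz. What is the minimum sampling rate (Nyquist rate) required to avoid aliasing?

By the Nyquist-Shannon sampling theorem,
the minimum sampling rate (Nyquist rate) must be at least 2 * f_max.
Nyquist rate = 2 * 1 kHz = 2 kHz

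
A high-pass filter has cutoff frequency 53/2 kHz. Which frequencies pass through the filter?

A high-pass filter passes all frequencies above the cutoff frequency 53/2 kHz and attenuates lower frequencies.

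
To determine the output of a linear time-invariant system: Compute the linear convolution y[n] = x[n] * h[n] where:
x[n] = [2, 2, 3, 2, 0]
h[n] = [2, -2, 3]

y[n] = sum_k x[k]*h[n-k]. Output length = len(x) + len(h) - 1 = 5 + 3 - 1 = 7.
y[0] = 2*2 = 4
y[1] = 2*2 + 2*-2 = 0
y[2] = 3*2 + 2*-2 + 2*3 = 8
y[3] = 2*2 + 3*-2 + 2*3 = 4
y[4] = 0*2 + 2*-2 + 3*3 = 5
y[5] = 0*-2 + 2*3 = 6
y[6] = 0*3 = 0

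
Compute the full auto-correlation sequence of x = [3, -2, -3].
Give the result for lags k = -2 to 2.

r_xx[k] = sum_m x[m]*x[m+k], indexed from 0, for k = -2 to 2:
  r_xx[-2] = x[2]*x[0] = -9
  r_xx[-1] = x[1]*x[0] + x[2]*x[1] = 0
  r_xx[0] = x[0]*x[0] + x[1]*x[1] + x[2]*x[2] = 22
  r_xx[1] = x[0]*x[1] + x[1]*x[2] = 0
  r_xx[2] = x[0]*x[2] = -9
r_xx = [-9, 0, 22, 0, -9]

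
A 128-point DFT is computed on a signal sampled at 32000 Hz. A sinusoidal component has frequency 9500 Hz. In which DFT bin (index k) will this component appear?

DFT frequency resolution = f_s/N = 32000/128 = 250 Hz
Bin index k = f_signal / resolution = 9500 / 250 = 38
The signal frequency 9500 Hz falls in DFT bin k = 38.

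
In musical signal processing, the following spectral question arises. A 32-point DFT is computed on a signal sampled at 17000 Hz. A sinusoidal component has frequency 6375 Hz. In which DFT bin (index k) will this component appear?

DFT frequency resolution = f_s/N = 17000/32 = 2125/4 Hz
Bin index k = f_signal / resolution = 6375 / 2125/4 = 12
The signal frequency 6375 Hz falls in DFT bin k = 12.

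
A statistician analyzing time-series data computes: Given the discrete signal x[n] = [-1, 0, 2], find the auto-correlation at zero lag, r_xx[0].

The auto-correlation at zero lag r_xx[0] equals the signal energy.
r_xx[0] = sum of x[n]^2 = (-1)^2 + 0^2 + 2^2
= 1 + 0 + 4 = 5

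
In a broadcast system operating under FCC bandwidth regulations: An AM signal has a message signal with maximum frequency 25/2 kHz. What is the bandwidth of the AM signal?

In AM (double-sideband), the bandwidth is twice the message frequency.
BW = 2 * f_m = 2 * 25/2 kHz = 25 kHz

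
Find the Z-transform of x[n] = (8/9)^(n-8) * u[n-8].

Time-shifting property: if X(z) = Z{x[n]}, then Z{x[n-d]} = z^(-d) * X(z)
X(z) = z/(z - 8/9) for x[n] = (8/9)^n * u[n]
Z{x[n-8]} = z^(-8) * z/(z - 8/9) = z^(-7)/(z - 8/9)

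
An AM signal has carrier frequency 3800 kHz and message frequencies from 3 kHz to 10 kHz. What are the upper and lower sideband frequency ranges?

Upper sideband (USB) = fc + [fm_low, fm_high] = 3800 + [3, 10] = [3803, 3810] kHz
Lower sideband (LSB) = fc - [fm_high, fm_low] = 3800 - [10, 3] = [3790, 3797] kHz
Total occupied spectrum: 3790 kHz to 3810 kHz (plus carrier at 3800 kHz)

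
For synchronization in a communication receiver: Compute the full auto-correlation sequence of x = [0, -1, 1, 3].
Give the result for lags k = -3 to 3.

r_xx[k] = sum_m x[m]*x[m+k], indexed from 0, for k = -3 to 3:
  r_xx[-3] = x[3]*x[0] = 0
  r_xx[-2] = x[2]*x[0] + x[3]*x[1] = -3
  r_xx[-1] = x[1]*x[0] + x[2]*x[1] + x[3]*x[2] = 2
  r_xx[0] = x[0]*x[0] + x[1]*x[1] + x[2]*x[2] + x[3]*x[3] = 11
  r_xx[1] = x[0]*x[1] + x[1]*x[2] + x[2]*x[3] = 2
  r_xx[2] = x[0]*x[2] + x[1]*x[3] = -3
  r_xx[3] = x[0]*x[3] = 0
r_xx = [0, -3, 2, 11, 2, -3, 0]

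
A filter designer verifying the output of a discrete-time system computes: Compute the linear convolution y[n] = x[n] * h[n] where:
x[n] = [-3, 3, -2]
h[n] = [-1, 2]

y[n] = sum_k x[k]*h[n-k]. Output length = len(x) + len(h) - 1 = 3 + 2 - 1 = 4.
y[0] = -3*-1 = 3
y[1] = 3*-1 + -3*2 = -9
y[2] = -2*-1 + 3*2 = 8
y[3] = -2*2 = -4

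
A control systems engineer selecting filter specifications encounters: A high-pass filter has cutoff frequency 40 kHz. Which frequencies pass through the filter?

A high-pass filter passes all frequencies above the cutoff frequency 40 kHz and attenuates lower frequencies.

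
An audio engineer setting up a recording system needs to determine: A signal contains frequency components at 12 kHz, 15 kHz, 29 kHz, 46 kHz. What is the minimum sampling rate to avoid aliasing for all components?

The highest frequency component is f_max = 46 kHz.
Nyquist rate = 2 * f_max = 2 * 46 kHz = 92 kHz.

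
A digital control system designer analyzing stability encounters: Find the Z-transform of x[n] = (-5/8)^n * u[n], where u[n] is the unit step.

The Z-transform of a^n * u[n] is z/(z-a) for |z| > |a|.
Here a = -5/8, so X(z) = z/(z - (-5/8)) = 8z/(8z + 5)
ROC: |z| > 5/8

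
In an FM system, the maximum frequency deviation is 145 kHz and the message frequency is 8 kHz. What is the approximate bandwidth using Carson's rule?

Carson's rule: BW = 2*(delta_f + f_m)
= 2*(145 + 8) kHz = 306 kHz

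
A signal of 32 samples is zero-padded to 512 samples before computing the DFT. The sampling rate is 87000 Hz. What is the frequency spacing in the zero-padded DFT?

Original DFT: N = 32, resolution = f_s/N = 87000/32 = 10875/4 Hz
Zero-padded DFT: N = 512, resolution = f_s/N = 87000/512 = 10875/64 Hz
Zero-padding interpolates the spectrum (finer frequency grid)
but does NOT improve the true spectral resolution (ability to resolve close frequencies).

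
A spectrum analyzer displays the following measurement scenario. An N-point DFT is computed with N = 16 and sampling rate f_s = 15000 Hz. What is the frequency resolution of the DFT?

DFT frequency resolution = f_s / N
= 15000 / 16 = 1875/2 Hz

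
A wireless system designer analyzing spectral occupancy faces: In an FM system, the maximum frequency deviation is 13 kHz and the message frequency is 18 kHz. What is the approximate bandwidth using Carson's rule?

Carson's rule: BW = 2*(delta_f + f_m)
= 2*(13 + 18) kHz = 62 kHz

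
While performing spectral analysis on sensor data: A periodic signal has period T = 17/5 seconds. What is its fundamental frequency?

The fundamental frequency is the reciprocal of the period.
f = 1/T = 1/(17/5) = 5/17 Hz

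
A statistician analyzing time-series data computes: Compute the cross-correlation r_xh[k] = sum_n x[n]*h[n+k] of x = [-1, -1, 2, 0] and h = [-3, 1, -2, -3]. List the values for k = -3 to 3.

Both sequences indexed from 0 and zero outside their support.
Lags with overlap: k = -3 to 3.
  r_xh[-3] = x[3]*h[0] = 0
  r_xh[-2] = x[2]*h[0] + x[3]*h[1] = -6
  r_xh[-1] = x[1]*h[0] + x[2]*h[1] + x[3]*h[2] = 5
  r_xh[0] = x[0]*h[0] + x[1]*h[1] + x[2]*h[2] + x[3]*h[3] = -2
  r_xh[1] = x[0]*h[1] + x[1]*h[2] + x[2]*h[3] = -5
  r_xh[2] = x[0]*h[2] + x[1]*h[3] = 5
  r_xh[3] = x[0]*h[3] = 3
r_xh = [0, -6, 5, -2, -5, 5, 3] (for k = -3, ..., 3)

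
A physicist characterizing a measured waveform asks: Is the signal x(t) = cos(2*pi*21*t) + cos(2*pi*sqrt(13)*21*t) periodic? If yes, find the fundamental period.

f1 = 21 Hz, f2 = 21*sqrt(13) Hz
Ratio f2/f1 = sqrt(13), which is irrational.
Since the frequency ratio is irrational, no common period exists.
The signal is not periodic.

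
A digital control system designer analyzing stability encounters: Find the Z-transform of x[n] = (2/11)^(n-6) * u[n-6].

Time-shifting property: if X(z) = Z{x[n]}, then Z{x[n-d]} = z^(-d) * X(z)
X(z) = z/(z - 2/11) for x[n] = (2/11)^n * u[n]
Z{x[n-6]} = z^(-6) * z/(z - 2/11) = z^(-5)/(z - 2/11)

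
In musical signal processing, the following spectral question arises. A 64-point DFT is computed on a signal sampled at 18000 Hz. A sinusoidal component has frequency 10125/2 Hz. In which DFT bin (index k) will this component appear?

DFT frequency resolution = f_s/N = 18000/64 = 1125/4 Hz
Bin index k = f_signal / resolution = 10125/2 / 1125/4 = 18
The signal frequency 10125/2 Hz falls in DFT bin k = 18.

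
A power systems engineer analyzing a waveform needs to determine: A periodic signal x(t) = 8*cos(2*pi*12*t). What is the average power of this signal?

Average power of A*cos(wt) is A^2/2.
P = 8^2 / 2 = 64/2 = 32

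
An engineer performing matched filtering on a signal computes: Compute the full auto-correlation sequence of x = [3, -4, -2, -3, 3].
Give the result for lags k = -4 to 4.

r_xx[k] = sum_m x[m]*x[m+k], indexed from 0, for k = -4 to 4:
  r_xx[-4] = x[4]*x[0] = 9
  r_xx[-3] = x[3]*x[0] + x[4]*x[1] = -21
  r_xx[-2] = x[2]*x[0] + x[3]*x[1] + x[4]*x[2] = 0
  r_xx[-1] = x[1]*x[0] + x[2]*x[1] + x[3]*x[2] + x[4]*x[3] = -7
  r_xx[0] = x[0]*x[0] + x[1]*x[1] + x[2]*x[2] + x[3]*x[3] + x[4]*x[4] = 47
  r_xx[1] = x[0]*x[1] + x[1]*x[2] + x[2]*x[3] + x[3]*x[4] = -7
  r_xx[2] = x[0]*x[2] + x[1]*x[3] + x[2]*x[4] = 0
  r_xx[3] = x[0]*x[3] + x[1]*x[4] = -21
  r_xx[4] = x[0]*x[4] = 9
r_xx = [9, -21, 0, -7, 47, -7, 0, -21, 9]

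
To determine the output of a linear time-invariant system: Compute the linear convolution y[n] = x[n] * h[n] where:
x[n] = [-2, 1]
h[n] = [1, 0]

y[n] = sum_k x[k]*h[n-k]. Output length = len(x) + len(h) - 1 = 2 + 2 - 1 = 3.
y[0] = -2*1 = -2
y[1] = 1*1 + -2*0 = 1
y[2] = 1*0 = 0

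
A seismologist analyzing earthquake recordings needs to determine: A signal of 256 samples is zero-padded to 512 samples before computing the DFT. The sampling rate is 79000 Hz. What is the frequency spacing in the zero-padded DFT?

Original DFT: N = 256, resolution = f_s/N = 79000/256 = 9875/32 Hz
Zero-padded DFT: N = 512, resolution = f_s/N = 79000/512 = 9875/64 Hz
Zero-padding interpolates the spectrum (finer frequency grid)
but does NOT improve the true spectral resolution (ability to resolve close frequencies).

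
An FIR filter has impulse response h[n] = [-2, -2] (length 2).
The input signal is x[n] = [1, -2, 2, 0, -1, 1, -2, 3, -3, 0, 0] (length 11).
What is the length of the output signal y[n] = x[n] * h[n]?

For linear convolution, the output length is:
len(y) = len(x) + len(h) - 1 = 11 + 2 - 1 = 12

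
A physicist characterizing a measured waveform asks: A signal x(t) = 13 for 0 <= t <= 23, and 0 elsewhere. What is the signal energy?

Energy = integral of |x(t)|^2 dt over the signal duration
= 13^2 * 23 = 169 * 23 = 3887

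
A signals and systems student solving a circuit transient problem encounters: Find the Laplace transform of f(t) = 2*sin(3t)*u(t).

Standard pair: sin(wt)*u(t) <-> w/(s^2+w^2)
With w = 3: L{2*sin(3t)*u(t)} = 6/(s^2+9)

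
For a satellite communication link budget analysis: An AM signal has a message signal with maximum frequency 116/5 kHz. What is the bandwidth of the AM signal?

In AM (double-sideband), the bandwidth is twice the message frequency.
BW = 2 * f_m = 2 * 116/5 kHz = 232/5 kHz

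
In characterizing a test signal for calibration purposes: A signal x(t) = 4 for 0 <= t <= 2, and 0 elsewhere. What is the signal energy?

Energy = integral of |x(t)|^2 dt over the signal duration
= 4^2 * 2 = 16 * 2 = 32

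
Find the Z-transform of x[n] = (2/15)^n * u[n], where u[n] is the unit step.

The Z-transform of a^n * u[n] is z/(z-a) for |z| > |a|.
Here a = 2/15, so X(z) = z/(z - (2/15)) = 15z/(15z - 2)
ROC: |z| > 2/15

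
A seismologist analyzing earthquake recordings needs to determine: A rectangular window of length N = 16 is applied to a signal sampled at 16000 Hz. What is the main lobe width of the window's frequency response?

For a rectangular window of length N,
the main lobe width in frequency is 2*f_s/N.
= 2*16000/16 = 2000 Hz
This determines the minimum frequency separation for resolving two sinusoids.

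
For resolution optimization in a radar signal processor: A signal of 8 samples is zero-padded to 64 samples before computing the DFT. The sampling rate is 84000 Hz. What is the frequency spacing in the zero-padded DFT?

Original DFT: N = 8, resolution = f_s/N = 84000/8 = 10500 Hz
Zero-padded DFT: N = 64, resolution = f_s/N = 84000/64 = 2625/2 Hz
Zero-padding interpolates the spectrum (finer frequency grid)
but does NOT improve the true spectral resolution (ability to resolve close frequencies).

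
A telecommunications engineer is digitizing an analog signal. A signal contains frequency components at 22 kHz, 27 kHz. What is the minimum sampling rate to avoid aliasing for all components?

The highest frequency component is f_max = 27 kHz.
Nyquist rate = 2 * f_max = 2 * 27 kHz = 54 kHz.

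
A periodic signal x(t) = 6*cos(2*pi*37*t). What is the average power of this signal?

Average power of A*cos(wt) is A^2/2.
P = 6^2 / 2 = 36/2 = 18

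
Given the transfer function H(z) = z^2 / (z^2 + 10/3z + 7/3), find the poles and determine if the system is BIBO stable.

Poles are roots of the denominator: z^2 + 10/3z + 7/3 = 0.
Quadratic formula: z = [-(10/3) +/- sqrt((10/3)^2 - 4*(7/3))] / 2
Discriminant = 100/9 - 28/3 = 16/9; sqrt = 4/3.
z = (-10/3 +/- 4/3) / 2 => z = -1 or z = -7/3.
|p1| = 7/3, |p2| = 1.
For BIBO stability, all poles must lie inside the unit circle (|p| < 1).
System is UNSTABLE since at least one |p| >= 1.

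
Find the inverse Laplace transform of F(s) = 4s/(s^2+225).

Standard pair: s/(s^2+w^2) <-> cos(wt)*u(t)
With k=4, w=15: f(t) = 4*cos(15t)*u(t)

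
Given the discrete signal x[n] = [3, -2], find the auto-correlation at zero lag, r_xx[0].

The auto-correlation at zero lag r_xx[0] equals the signal energy.
r_xx[0] = sum of x[n]^2 = 3^2 + (-2)^2
= 9 + 4 = 13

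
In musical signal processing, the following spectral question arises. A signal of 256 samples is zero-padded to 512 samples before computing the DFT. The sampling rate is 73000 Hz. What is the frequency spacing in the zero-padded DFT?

Original DFT: N = 256, resolution = f_s/N = 73000/256 = 9125/32 Hz
Zero-padded DFT: N = 512, resolution = f_s/N = 73000/512 = 9125/64 Hz
Zero-padding interpolates the spectrum (finer frequency grid)
but does NOT improve the true spectral resolution (ability to resolve close frequencies).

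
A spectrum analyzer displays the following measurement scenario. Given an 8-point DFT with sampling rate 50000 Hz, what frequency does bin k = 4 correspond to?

The frequency of DFT bin k is: f_k = k * f_s / N
f_4 = 4 * 50000 / 8 = 25000 Hz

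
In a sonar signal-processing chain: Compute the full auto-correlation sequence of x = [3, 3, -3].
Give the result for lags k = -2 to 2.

r_xx[k] = sum_m x[m]*x[m+k], indexed from 0, for k = -2 to 2:
  r_xx[-2] = x[2]*x[0] = -9
  r_xx[-1] = x[1]*x[0] + x[2]*x[1] = 0
  r_xx[0] = x[0]*x[0] + x[1]*x[1] + x[2]*x[2] = 27
  r_xx[1] = x[0]*x[1] + x[1]*x[2] = 0
  r_xx[2] = x[0]*x[2] = -9
r_xx = [-9, 0, 27, 0, -9]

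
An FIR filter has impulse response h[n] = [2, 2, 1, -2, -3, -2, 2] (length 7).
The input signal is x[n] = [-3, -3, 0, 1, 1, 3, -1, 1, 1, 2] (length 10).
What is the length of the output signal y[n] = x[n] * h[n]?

For linear convolution, the output length is:
len(y) = len(x) + len(h) - 1 = 10 + 7 - 1 = 16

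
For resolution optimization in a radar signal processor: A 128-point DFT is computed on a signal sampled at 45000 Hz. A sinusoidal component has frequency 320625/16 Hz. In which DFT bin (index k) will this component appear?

DFT frequency resolution = f_s/N = 45000/128 = 5625/16 Hz
Bin index k = f_signal / resolution = 320625/16 / 5625/16 = 57
The signal frequency 320625/16 Hz falls in DFT bin k = 57.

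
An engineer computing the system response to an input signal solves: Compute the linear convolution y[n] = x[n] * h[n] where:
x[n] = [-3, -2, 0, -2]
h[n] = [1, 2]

y[n] = sum_k x[k]*h[n-k]. Output length = len(x) + len(h) - 1 = 4 + 2 - 1 = 5.
y[0] = -3*1 = -3
y[1] = -2*1 + -3*2 = -8
y[2] = 0*1 + -2*2 = -4
y[3] = -2*1 + 0*2 = -2
y[4] = -2*2 = -4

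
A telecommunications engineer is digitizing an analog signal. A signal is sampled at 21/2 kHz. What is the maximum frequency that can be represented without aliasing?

The maximum frequency that can be represented without aliasing
is the Nyquist frequency: f_max = f_s / 2 = 21/2 kHz / 2 = 21/4 kHz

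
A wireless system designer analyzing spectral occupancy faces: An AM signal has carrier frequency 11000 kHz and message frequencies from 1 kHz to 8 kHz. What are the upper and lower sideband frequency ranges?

Upper sideband (USB) = fc + [fm_low, fm_high] = 11000 + [1, 8] = [11001, 11008] kHz
Lower sideband (LSB) = fc - [fm_high, fm_low] = 11000 - [8, 1] = [10992, 10999] kHz
Total occupied spectrum: 10992 kHz to 11008 kHz (plus carrier at 11000 kHz)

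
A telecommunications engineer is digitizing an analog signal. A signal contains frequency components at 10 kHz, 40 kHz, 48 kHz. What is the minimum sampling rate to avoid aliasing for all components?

The highest frequency component is f_max = 48 kHz.
Nyquist rate = 2 * f_max = 2 * 48 kHz = 96 kHz.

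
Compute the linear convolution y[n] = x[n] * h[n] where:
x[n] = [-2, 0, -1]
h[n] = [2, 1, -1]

y[n] = sum_k x[k]*h[n-k]. Output length = len(x) + len(h) - 1 = 3 + 3 - 1 = 5.
y[0] = -2*2 = -4
y[1] = 0*2 + -2*1 = -2
y[2] = -1*2 + 0*1 + -2*-1 = 0
y[3] = -1*1 + 0*-1 = -1
y[4] = -1*-1 = 1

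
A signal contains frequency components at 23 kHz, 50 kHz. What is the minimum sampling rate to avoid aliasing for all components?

The highest frequency component is f_max = 50 kHz.
Nyquist rate = 2 * f_max = 2 * 50 kHz = 100 kHz.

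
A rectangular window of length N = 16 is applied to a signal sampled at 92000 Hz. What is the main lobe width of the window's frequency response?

For a rectangular window of length N,
the main lobe width in frequency is 2*f_s/N.
= 2*92000/16 = 11500 Hz
This determines the minimum frequency separation for resolving two sinusoids.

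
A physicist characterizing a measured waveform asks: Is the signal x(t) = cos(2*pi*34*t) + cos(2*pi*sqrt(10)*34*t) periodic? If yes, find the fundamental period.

f1 = 34 Hz, f2 = 34*sqrt(10) Hz
Ratio f2/f1 = sqrt(10), which is irrational.
Since the frequency ratio is irrational, no common period exists.
The signal is not periodic.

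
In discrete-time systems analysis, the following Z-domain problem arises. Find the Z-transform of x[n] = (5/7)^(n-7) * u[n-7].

Time-shifting property: if X(z) = Z{x[n]}, then Z{x[n-d]} = z^(-d) * X(z)
X(z) = z/(z - 5/7) for x[n] = (5/7)^n * u[n]
Z{x[n-7]} = z^(-7) * z/(z - 5/7) = z^(-6)/(z - 5/7)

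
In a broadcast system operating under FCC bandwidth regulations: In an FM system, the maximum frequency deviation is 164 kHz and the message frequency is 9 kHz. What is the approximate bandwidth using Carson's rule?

Carson's rule: BW = 2*(delta_f + f_m)
= 2*(164 + 9) kHz = 346 kHz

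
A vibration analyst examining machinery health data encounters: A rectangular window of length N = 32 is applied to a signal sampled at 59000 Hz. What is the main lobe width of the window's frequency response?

For a rectangular window of length N,
the main lobe width in frequency is 2*f_s/N.
= 2*59000/32 = 7375/2 Hz
This determines the minimum frequency separation for resolving two sinusoids.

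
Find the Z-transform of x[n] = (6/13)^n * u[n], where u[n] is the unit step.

The Z-transform of a^n * u[n] is z/(z-a) for |z| > |a|.
Here a = 6/13, so X(z) = z/(z - (6/13)) = 13z/(13z - 6)
ROC: |z| > 6/13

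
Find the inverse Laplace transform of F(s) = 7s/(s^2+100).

Standard pair: s/(s^2+w^2) <-> cos(wt)*u(t)
With k=7, w=10: f(t) = 7*cos(10t)*u(t)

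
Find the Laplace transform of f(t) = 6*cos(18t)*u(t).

Standard pair: cos(wt)*u(t) <-> s/(s^2+w^2)
With w = 18: L{6*cos(18t)*u(t)} = 6s/(s^2+324)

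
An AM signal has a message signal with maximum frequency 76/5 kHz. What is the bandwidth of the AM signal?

In AM (double-sideband), the bandwidth is twice the message frequency.
BW = 2 * f_m = 2 * 76/5 kHz = 152/5 kHz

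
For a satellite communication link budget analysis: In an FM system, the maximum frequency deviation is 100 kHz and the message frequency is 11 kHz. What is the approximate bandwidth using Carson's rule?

Carson's rule: BW = 2*(delta_f + f_m)
= 2*(100 + 11) kHz = 222 kHz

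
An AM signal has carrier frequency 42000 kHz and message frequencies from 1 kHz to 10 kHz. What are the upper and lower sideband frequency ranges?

Upper sideband (USB) = fc + [fm_low, fm_high] = 42000 + [1, 10] = [42001, 42010] kHz
Lower sideband (LSB) = fc - [fm_high, fm_low] = 42000 - [10, 1] = [41990, 41999] kHz
Total occupied spectrum: 41990 kHz to 42010 kHz (plus carrier at 42000 kHz)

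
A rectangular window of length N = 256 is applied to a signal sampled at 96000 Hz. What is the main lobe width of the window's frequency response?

For a rectangular window of length N,
the main lobe width in frequency is 2*f_s/N.
= 2*96000/256 = 750 Hz
This determines the minimum frequency separation for resolving two sinusoids.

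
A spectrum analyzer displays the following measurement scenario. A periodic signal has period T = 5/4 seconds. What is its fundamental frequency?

The fundamental frequency is the reciprocal of the period.
f = 1/T = 1/(5/4) = 4/5 Hz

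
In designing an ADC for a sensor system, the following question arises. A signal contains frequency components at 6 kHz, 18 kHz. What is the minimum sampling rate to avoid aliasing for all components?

The highest frequency component is f_max = 18 kHz.
Nyquist rate = 2 * f_max = 2 * 18 kHz = 36 kHz.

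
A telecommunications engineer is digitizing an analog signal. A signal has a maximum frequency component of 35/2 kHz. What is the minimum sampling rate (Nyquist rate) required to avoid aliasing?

By the Nyquist-Shannon sampling theorem,
the minimum sampling rate (Nyquist rate) must be at least 2 * f_max.
Nyquist rate = 2 * 35/2 kHz = 35 kHz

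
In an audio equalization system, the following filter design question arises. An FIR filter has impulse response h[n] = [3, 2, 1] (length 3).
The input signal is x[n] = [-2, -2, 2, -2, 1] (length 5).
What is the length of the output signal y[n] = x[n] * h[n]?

For linear convolution, the output length is:
len(y) = len(x) + len(h) - 1 = 5 + 3 - 1 = 7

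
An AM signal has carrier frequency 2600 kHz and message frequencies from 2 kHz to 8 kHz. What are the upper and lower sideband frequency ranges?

Upper sideband (USB) = fc + [fm_low, fm_high] = 2600 + [2, 8] = [2602, 2608] kHz
Lower sideband (LSB) = fc - [fm_high, fm_low] = 2600 - [8, 2] = [2592, 2598] kHz
Total occupied spectrum: 2592 kHz to 2608 kHz (plus carrier at 2600 kHz)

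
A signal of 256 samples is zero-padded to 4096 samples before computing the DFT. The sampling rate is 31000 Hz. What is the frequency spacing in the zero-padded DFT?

Original DFT: N = 256, resolution = f_s/N = 31000/256 = 3875/32 Hz
Zero-padded DFT: N = 4096, resolution = f_s/N = 31000/4096 = 3875/512 Hz
Zero-padding interpolates the spectrum (finer frequency grid)
but does NOT improve the true spectral resolution (ability to resolve close frequencies).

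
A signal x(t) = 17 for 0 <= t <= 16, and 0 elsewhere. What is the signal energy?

Energy = integral of |x(t)|^2 dt over the signal duration
= 17^2 * 16 = 289 * 16 = 4624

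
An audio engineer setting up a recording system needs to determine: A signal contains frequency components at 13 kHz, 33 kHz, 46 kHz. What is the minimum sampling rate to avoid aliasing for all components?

The highest frequency component is f_max = 46 kHz.
Nyquist rate = 2 * f_max = 2 * 46 kHz = 92 kHz.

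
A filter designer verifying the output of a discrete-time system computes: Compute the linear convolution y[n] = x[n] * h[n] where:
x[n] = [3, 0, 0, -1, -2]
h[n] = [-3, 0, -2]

y[n] = sum_k x[k]*h[n-k]. Output length = len(x) + len(h) - 1 = 5 + 3 - 1 = 7.
y[0] = 3*-3 = -9
y[1] = 0*-3 + 3*0 = 0
y[2] = 0*-3 + 0*0 + 3*-2 = -6
y[3] = -1*-3 + 0*0 + 0*-2 = 3
y[4] = -2*-3 + -1*0 + 0*-2 = 6
y[5] = -2*0 + -1*-2 = 2
y[6] = -2*-2 = 4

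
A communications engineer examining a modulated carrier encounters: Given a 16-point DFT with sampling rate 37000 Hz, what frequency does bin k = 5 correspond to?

The frequency of DFT bin k is: f_k = k * f_s / N
f_5 = 5 * 37000 / 16 = 23125/2 Hz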